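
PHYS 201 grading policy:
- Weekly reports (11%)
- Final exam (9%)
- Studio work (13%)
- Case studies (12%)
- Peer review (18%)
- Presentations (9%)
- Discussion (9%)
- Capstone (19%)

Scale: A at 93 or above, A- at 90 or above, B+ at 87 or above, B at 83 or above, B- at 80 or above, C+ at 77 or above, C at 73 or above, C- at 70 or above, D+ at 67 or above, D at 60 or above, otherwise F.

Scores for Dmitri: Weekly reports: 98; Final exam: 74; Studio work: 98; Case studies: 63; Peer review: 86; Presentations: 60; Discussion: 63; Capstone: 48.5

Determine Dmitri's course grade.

C

Weighted total:
  Weekly reports 98 × 0.11 = 10.78
  Final exam 74 × 0.09 = 6.66
  Studio work 98 × 0.13 = 12.74
  Case studies 63 × 0.12 = 7.56
  Peer review 86 × 0.18 = 15.48
  Presentations 60 × 0.09 = 5.4
  Discussion 63 × 0.09 = 5.67
  Capstone 48.5 × 0.19 = 9.215
Sum = 73.505
73.505 is ≥ 73 and < 77 → C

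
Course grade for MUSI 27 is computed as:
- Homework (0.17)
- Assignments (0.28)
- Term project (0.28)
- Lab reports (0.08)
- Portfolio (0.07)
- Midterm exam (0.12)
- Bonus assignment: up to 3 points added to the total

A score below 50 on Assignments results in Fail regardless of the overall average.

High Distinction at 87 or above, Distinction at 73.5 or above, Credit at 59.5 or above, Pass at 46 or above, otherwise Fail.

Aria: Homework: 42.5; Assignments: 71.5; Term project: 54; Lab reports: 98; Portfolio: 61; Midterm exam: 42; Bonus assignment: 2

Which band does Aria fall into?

Assignments score 71.5 ≥ 50: minimum met.
Weighted total:
  Homework 42.5 × 0.17 = 7.225
  Assignments 71.5 × 0.28 = 20.02
  Term project 54 × 0.28 = 15.12
  Lab reports 98 × 0.08 = 7.84
  Portfolio 61 × 0.07 = 4.27
  Midterm exam 42 × 0.12 = 5.04
Sum = 59.515
Bonus assignment: 59.515 + 2 = 61.515
61.515 is ≥ 59.5 and < 73.5 → Credit

Credit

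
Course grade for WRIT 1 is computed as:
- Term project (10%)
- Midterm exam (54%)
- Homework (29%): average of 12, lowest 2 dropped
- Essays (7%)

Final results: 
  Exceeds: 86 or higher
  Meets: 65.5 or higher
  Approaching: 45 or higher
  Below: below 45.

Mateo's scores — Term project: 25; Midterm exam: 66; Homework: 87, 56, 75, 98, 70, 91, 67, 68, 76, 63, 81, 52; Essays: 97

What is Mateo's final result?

Homework: drop 52, 56 → average of remaining 10 = 776/10 = 77.6
Weighted total:
  Term project 25 × 0.1 = 2.5
  Midterm exam 66 × 0.54 = 35.64
  Homework 77.6 × 0.29 = 22.504
  Essays 97 × 0.07 = 6.79
Sum = 67.434
67.434 is ≥ 65.5 and < 86 → Meets

Meets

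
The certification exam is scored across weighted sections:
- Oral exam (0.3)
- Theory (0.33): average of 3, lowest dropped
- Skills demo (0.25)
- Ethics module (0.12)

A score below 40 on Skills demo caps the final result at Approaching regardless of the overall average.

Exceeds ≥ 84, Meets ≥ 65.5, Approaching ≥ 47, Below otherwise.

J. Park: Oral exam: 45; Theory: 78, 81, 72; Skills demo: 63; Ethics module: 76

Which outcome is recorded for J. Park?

Theory: drop 72 → average of remaining 2 = 159/2 = 79.5
Skills demo score 63 ≥ 40: minimum met.
Weighted total:
  Oral exam 45 × 0.3 = 13.5
  Theory 79.5 × 0.33 = 26.235
  Skills demo 63 × 0.25 = 15.75
  Ethics module 76 × 0.12 = 9.12
Sum = 64.605
64.605 is ≥ 47 and < 65.5 → Approaching

Approaching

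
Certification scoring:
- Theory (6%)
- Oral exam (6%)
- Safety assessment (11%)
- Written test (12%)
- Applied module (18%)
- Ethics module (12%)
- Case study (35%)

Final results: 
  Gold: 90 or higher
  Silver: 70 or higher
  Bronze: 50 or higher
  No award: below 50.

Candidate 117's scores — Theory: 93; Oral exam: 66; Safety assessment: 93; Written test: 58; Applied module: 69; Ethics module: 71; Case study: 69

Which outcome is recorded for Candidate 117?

Silver

Weighted total:
  Theory 93 × 0.06 = 5.58
  Oral exam 66 × 0.06 = 3.96
  Safety assessment 93 × 0.11 = 10.23
  Written test 58 × 0.12 = 6.96
  Applied module 69 × 0.18 = 12.42
  Ethics module 71 × 0.12 = 8.52
  Case study 69 × 0.35 = 24.15
Sum = 71.82
71.82 is ≥ 70 and < 90 → Silver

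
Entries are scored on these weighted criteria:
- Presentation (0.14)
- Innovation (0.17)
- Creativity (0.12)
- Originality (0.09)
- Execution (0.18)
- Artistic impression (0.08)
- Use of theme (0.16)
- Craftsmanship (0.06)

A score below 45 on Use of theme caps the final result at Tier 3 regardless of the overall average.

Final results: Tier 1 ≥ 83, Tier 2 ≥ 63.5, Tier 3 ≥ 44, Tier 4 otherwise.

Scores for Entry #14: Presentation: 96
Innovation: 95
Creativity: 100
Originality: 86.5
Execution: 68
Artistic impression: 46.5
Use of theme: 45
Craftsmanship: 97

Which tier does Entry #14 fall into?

Use of theme score 45 ≥ 45: minimum met.
Weighted total:
  Presentation 96 × 0.14 = 13.44
  Innovation 95 × 0.17 = 16.15
  Creativity 100 × 0.12 = 12
  Originality 86.5 × 0.09 = 7.785
  Execution 68 × 0.18 = 12.24
  Artistic impression 46.5 × 0.08 = 3.72
  Use of theme 45 × 0.16 = 7.2
  Craftsmanship 97 × 0.06 = 5.82
Sum = 78.355
78.355 is ≥ 63.5 and < 83 → Tier 2

Tier 2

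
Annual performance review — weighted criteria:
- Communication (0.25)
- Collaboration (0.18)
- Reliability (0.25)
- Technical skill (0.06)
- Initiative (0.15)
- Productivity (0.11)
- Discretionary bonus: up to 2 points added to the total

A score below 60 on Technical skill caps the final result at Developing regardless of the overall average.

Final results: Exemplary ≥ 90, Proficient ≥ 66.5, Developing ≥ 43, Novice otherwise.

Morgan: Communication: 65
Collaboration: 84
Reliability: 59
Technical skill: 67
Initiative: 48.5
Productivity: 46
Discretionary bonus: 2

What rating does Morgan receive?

Technical skill score 67 ≥ 60: minimum met.
Weighted total:
  Communication 65 × 0.25 = 16.25
  Collaboration 84 × 0.18 = 15.12
  Reliability 59 × 0.25 = 14.75
  Technical skill 67 × 0.06 = 4.02
  Initiative 48.5 × 0.15 = 7.275
  Productivity 46 × 0.11 = 5.06
Sum = 62.475
Discretionary bonus: 62.475 + 2 = 64.475
64.475 is ≥ 43 and < 66.5 → Developing

Developing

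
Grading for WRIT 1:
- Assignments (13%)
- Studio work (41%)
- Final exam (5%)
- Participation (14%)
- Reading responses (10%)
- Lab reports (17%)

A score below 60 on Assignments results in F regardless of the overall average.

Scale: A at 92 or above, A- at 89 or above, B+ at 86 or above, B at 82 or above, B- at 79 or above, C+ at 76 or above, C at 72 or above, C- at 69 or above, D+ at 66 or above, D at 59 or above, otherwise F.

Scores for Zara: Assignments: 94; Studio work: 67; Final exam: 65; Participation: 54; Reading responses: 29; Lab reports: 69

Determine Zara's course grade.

D

Assignments score 94 ≥ 60: minimum met.
Weighted total:
  Assignments 94 × 0.13 = 12.22
  Studio work 67 × 0.41 = 27.47
  Final exam 65 × 0.05 = 3.25
  Participation 54 × 0.14 = 7.56
  Reading responses 29 × 0.1 = 2.9
  Lab reports 69 × 0.17 = 11.73
Sum = 65.13
65.13 is ≥ 59 and < 66 → D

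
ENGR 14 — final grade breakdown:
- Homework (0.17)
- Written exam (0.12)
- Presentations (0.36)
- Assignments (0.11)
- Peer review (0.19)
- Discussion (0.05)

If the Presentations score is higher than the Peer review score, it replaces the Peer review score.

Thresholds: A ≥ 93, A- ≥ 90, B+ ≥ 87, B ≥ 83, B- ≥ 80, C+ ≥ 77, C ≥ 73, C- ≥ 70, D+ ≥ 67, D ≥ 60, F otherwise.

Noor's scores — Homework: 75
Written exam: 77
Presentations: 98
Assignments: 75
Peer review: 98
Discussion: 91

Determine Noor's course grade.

Presentations (98) ≤ Peer review (98), so Peer review stays at 98.
Weighted total:
  Homework 75 × 0.17 = 12.75
  Written exam 77 × 0.12 = 9.24
  Presentations 98 × 0.36 = 35.28
  Assignments 75 × 0.11 = 8.25
  Peer review 98 × 0.19 = 18.62
  Discussion 91 × 0.05 = 4.55
Sum = 88.69
88.69 is ≥ 87 and < 90 → B+

B+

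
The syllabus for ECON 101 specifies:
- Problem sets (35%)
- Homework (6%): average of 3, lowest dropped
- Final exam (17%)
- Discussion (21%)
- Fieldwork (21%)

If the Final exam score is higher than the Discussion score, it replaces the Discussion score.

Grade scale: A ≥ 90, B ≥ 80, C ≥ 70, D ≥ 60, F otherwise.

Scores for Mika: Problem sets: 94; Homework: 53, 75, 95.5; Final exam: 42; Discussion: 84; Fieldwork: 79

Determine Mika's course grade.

C

Homework: drop 53 → average of remaining 2 = 170.5/2 = 85.25
Final exam (42) ≤ Discussion (84), so Discussion stays at 84.
Weighted total:
  Problem sets 94 × 0.35 = 32.9
  Homework 85.25 × 0.06 = 5.115
  Final exam 42 × 0.17 = 7.14
  Discussion 84 × 0.21 = 17.64
  Fieldwork 79 × 0.21 = 16.59
Sum = 79.385
79.385 is ≥ 70 and < 80 → C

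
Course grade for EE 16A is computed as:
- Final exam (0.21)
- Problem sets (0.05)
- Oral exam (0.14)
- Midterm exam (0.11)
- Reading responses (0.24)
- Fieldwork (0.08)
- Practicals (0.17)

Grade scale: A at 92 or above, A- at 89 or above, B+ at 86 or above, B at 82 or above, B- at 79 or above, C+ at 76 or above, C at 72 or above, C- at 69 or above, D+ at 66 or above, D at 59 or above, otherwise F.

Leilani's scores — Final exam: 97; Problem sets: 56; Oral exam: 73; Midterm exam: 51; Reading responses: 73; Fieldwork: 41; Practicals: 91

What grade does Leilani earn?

Weighted total:
  Final exam 97 × 0.21 = 20.37
  Problem sets 56 × 0.05 = 2.8
  Oral exam 73 × 0.14 = 10.22
  Midterm exam 51 × 0.11 = 5.61
  Reading responses 73 × 0.24 = 17.52
  Fieldwork 41 × 0.08 = 3.28
  Practicals 91 × 0.17 = 15.47
Sum = 75.27
75.27 is ≥ 72 and < 76 → C

C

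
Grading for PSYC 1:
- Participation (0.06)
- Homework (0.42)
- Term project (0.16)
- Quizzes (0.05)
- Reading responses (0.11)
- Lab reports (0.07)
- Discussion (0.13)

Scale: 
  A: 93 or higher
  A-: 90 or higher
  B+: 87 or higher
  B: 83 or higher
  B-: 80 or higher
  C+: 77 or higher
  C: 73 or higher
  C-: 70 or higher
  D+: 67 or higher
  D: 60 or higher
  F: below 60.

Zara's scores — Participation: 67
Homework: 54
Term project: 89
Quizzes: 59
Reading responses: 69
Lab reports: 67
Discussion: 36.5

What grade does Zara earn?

Weighted total:
  Participation 67 × 0.06 = 4.02
  Homework 54 × 0.42 = 22.68
  Term project 89 × 0.16 = 14.24
  Quizzes 59 × 0.05 = 2.95
  Reading responses 69 × 0.11 = 7.59
  Lab reports 67 × 0.07 = 4.69
  Discussion 36.5 × 0.13 = 4.745
Sum = 60.915
60.915 is ≥ 60 and < 67 → D

D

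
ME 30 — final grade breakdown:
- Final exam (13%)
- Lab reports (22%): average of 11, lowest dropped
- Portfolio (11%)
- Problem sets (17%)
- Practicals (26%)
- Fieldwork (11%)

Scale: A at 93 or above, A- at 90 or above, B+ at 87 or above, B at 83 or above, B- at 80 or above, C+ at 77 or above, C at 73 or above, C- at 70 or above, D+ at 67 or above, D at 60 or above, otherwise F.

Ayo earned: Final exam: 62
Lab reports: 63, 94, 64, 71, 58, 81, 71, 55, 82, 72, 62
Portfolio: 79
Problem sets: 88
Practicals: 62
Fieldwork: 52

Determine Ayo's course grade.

D+

Lab reports: drop 55 → average of remaining 10 = 718/10 = 71.8
Weighted total:
  Final exam 62 × 0.13 = 8.06
  Lab reports 71.8 × 0.22 = 15.796
  Portfolio 79 × 0.11 = 8.69
  Problem sets 88 × 0.17 = 14.96
  Practicals 62 × 0.26 = 16.12
  Fieldwork 52 × 0.11 = 5.72
Sum = 69.346
69.346 is ≥ 67 and < 70 → D+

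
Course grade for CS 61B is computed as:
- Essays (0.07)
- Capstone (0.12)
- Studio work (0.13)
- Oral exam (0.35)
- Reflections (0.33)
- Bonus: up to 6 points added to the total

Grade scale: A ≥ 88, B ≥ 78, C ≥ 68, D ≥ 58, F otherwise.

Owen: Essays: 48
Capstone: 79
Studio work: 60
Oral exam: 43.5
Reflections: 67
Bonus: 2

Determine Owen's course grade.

Weighted total:
  Essays 48 × 0.07 = 3.36
  Capstone 79 × 0.12 = 9.48
  Studio work 60 × 0.13 = 7.8
  Oral exam 43.5 × 0.35 = 15.225
  Reflections 67 × 0.33 = 22.11
Sum = 57.975
Bonus: 57.975 + 2 = 59.975
59.975 is ≥ 58 and < 68 → D

D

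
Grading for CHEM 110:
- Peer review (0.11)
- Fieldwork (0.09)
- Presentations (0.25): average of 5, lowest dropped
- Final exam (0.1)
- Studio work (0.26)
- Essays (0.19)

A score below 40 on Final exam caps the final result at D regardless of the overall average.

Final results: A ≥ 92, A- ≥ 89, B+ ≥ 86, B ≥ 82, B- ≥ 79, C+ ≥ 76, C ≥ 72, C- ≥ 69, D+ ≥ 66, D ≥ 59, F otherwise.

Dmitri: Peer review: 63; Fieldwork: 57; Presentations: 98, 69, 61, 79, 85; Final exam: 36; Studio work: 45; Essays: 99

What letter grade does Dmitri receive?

Presentations: drop 61 → average of remaining 4 = 331/4 = 82.75
Final exam score 36 < 40: minimum not met.
Weighted total:
  Peer review 63 × 0.11 = 6.93
  Fieldwork 57 × 0.09 = 5.13
  Presentations 82.75 × 0.25 = 20.6875
  Final exam 36 × 0.1 = 3.6
  Studio work 45 × 0.26 = 11.7
  Essays 99 × 0.19 = 18.81
Sum = 66.8575
66.8575 would be D+; cap at D applies → D.

D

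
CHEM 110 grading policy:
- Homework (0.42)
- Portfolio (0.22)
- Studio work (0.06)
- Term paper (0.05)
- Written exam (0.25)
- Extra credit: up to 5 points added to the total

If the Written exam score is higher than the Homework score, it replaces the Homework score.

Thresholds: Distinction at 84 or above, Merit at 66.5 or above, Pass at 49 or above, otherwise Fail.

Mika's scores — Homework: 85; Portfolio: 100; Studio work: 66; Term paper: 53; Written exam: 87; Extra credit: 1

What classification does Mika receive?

Distinction

Written exam (87) > Homework (85), so Homework counts as 87.
Weighted total:
  Homework 87 × 0.42 = 36.54
  Portfolio 100 × 0.22 = 22
  Studio work 66 × 0.06 = 3.96
  Term paper 53 × 0.05 = 2.65
  Written exam 87 × 0.25 = 21.75
Sum = 86.9
Extra credit: 86.9 + 1 = 87.9
87.9 ≥ 84 → Distinction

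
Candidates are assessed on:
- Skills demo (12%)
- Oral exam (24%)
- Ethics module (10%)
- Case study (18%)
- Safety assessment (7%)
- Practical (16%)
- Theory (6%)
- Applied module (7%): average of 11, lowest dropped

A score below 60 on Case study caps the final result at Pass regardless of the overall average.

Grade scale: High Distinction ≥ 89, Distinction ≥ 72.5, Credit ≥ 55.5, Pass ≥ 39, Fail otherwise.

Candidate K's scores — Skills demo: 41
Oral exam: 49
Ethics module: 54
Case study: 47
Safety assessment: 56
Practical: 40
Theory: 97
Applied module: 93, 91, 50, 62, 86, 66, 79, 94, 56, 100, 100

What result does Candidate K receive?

Applied module: drop 50 → average of remaining 10 = 827/10 = 82.7
Case study score 47 < 60: minimum not met.
Weighted total:
  Skills demo 41 × 0.12 = 4.92
  Oral exam 49 × 0.24 = 11.76
  Ethics module 54 × 0.1 = 5.4
  Case study 47 × 0.18 = 8.46
  Safety assessment 56 × 0.07 = 3.92
  Practical 40 × 0.16 = 6.4
  Theory 97 × 0.06 = 5.82
  Applied module 82.7 × 0.07 = 5.789
Sum = 52.469
52.469 would be Pass; cap at Pass applies → Pass.

Pass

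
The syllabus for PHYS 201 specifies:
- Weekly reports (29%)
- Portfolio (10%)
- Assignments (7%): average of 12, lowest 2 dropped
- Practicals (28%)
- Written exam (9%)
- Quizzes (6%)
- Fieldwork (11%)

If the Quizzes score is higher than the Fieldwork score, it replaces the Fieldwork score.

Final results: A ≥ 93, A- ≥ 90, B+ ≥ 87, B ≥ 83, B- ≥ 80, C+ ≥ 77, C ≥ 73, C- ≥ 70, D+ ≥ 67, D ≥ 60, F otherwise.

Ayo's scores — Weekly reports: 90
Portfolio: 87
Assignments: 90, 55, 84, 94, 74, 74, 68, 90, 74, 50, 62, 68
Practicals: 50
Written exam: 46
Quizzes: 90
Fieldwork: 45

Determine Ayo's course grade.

Assignments: drop 50, 55 → average of remaining 10 = 778/10 = 77.8
Quizzes (90) > Fieldwork (45), so Fieldwork counts as 90.
Weighted total:
  Weekly reports 90 × 0.29 = 26.1
  Portfolio 87 × 0.1 = 8.7
  Assignments 77.8 × 0.07 = 5.446
  Practicals 50 × 0.28 = 14
  Written exam 46 × 0.09 = 4.14
  Quizzes 90 × 0.06 = 5.4
  Fieldwork 90 × 0.11 = 9.9
Sum = 73.686
73.686 is ≥ 73 and < 77 → C

C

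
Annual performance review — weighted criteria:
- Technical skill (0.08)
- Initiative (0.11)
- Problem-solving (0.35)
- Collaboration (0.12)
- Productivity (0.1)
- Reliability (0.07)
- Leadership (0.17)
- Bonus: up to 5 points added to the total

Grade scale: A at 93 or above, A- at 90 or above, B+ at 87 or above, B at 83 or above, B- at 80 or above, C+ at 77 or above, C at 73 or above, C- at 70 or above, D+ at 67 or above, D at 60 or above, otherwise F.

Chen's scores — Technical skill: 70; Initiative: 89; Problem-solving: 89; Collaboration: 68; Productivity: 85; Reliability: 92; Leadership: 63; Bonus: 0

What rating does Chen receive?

Weighted total:
  Technical skill 70 × 0.08 = 5.6
  Initiative 89 × 0.11 = 9.79
  Problem-solving 89 × 0.35 = 31.15
  Collaboration 68 × 0.12 = 8.16
  Productivity 85 × 0.1 = 8.5
  Reliability 92 × 0.07 = 6.44
  Leadership 63 × 0.17 = 10.71
Sum = 80.35
Bonus: 80.35 + 0 = 80.35
80.35 is ≥ 80 and < 83 → B-

B-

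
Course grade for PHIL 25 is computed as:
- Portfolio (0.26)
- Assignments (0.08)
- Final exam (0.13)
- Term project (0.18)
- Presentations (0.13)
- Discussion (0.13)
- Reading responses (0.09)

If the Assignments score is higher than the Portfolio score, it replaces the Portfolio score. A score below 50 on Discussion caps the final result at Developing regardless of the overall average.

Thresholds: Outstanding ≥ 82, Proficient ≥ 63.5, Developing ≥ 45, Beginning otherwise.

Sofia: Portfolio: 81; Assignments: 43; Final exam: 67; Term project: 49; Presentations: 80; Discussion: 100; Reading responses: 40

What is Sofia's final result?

Proficient

Assignments (43) ≤ Portfolio (81), so Portfolio stays at 81.
Discussion score 100 ≥ 50: minimum met.
Weighted total:
  Portfolio 81 × 0.26 = 21.06
  Assignments 43 × 0.08 = 3.44
  Final exam 67 × 0.13 = 8.71
  Term project 49 × 0.18 = 8.82
  Presentations 80 × 0.13 = 10.4
  Discussion 100 × 0.13 = 13
  Reading responses 40 × 0.09 = 3.6
Sum = 69.03
69.03 is ≥ 63.5 and < 82 → Proficient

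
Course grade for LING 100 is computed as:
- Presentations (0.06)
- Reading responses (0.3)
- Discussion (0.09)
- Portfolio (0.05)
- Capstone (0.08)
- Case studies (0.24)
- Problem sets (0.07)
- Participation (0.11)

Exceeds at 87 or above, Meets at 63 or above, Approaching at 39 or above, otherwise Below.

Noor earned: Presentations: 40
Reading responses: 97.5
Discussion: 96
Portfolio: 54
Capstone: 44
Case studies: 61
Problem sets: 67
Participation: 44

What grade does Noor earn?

Weighted total:
  Presentations 40 × 0.06 = 2.4
  Reading responses 97.5 × 0.3 = 29.25
  Discussion 96 × 0.09 = 8.64
  Portfolio 54 × 0.05 = 2.7
  Capstone 44 × 0.08 = 3.52
  Case studies 61 × 0.24 = 14.64
  Problem sets 67 × 0.07 = 4.69
  Participation 44 × 0.11 = 4.84
Sum = 70.68
70.68 is ≥ 63 and < 87 → Meets

Meets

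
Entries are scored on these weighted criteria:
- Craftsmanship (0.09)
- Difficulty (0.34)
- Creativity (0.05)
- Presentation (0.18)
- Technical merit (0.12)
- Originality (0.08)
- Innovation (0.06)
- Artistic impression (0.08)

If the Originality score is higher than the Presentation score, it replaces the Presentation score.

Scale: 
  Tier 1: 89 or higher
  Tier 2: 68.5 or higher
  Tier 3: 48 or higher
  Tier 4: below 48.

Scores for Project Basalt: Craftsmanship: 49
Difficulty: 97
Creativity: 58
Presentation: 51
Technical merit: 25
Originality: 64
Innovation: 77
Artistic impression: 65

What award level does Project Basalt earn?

Tier 2

Originality (64) > Presentation (51), so Presentation counts as 64.
Weighted total:
  Craftsmanship 49 × 0.09 = 4.41
  Difficulty 97 × 0.34 = 32.98
  Creativity 58 × 0.05 = 2.9
  Presentation 64 × 0.18 = 11.52
  Technical merit 25 × 0.12 = 3
  Originality 64 × 0.08 = 5.12
  Innovation 77 × 0.06 = 4.62
  Artistic impression 65 × 0.08 = 5.2
Sum = 69.75
69.75 is ≥ 68.5 and < 89 → Tier 2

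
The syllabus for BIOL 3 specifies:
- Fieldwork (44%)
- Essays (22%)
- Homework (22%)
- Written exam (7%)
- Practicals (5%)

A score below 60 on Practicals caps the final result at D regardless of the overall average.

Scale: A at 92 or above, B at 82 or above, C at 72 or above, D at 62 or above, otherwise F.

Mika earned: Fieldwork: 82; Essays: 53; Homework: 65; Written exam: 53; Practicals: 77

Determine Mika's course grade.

D

Practicals score 77 ≥ 60: minimum met.
Weighted total:
  Fieldwork 82 × 0.44 = 36.08
  Essays 53 × 0.22 = 11.66
  Homework 65 × 0.22 = 14.3
  Written exam 53 × 0.07 = 3.71
  Practicals 77 × 0.05 = 3.85
Sum = 69.6
69.6 is ≥ 62 and < 72 → D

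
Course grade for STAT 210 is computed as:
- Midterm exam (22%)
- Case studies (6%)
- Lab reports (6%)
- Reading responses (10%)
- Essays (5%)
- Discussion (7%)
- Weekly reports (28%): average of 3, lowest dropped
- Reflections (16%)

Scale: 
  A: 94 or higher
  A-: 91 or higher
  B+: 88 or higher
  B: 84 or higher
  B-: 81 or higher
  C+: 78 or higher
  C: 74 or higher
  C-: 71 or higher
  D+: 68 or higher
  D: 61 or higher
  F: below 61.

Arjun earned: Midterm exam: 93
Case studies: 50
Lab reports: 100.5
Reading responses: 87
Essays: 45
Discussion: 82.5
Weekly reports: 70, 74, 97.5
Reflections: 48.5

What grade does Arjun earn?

Weekly reports: drop 70 → average of remaining 2 = 171.5/2 = 85.75
Weighted total:
  Midterm exam 93 × 0.22 = 20.46
  Case studies 50 × 0.06 = 3
  Lab reports 100.5 × 0.06 = 6.03
  Reading responses 87 × 0.1 = 8.7
  Essays 45 × 0.05 = 2.25
  Discussion 82.5 × 0.07 = 5.775
  Weekly reports 85.75 × 0.28 = 24.01
  Reflections 48.5 × 0.16 = 7.76
Sum = 77.985
77.985 is ≥ 74 and < 78 → C

C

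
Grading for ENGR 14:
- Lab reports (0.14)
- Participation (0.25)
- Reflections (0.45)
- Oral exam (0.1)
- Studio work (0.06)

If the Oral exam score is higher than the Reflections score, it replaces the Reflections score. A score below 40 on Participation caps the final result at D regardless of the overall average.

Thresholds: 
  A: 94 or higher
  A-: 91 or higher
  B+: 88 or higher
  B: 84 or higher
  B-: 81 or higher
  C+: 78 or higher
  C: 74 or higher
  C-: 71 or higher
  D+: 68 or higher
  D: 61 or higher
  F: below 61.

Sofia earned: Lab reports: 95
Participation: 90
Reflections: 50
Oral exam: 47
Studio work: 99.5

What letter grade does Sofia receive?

Oral exam (47) ≤ Reflections (50), so Reflections stays at 50.
Participation score 90 ≥ 40: minimum met.
Weighted total:
  Lab reports 95 × 0.14 = 13.3
  Participation 90 × 0.25 = 22.5
  Reflections 50 × 0.45 = 22.5
  Oral exam 47 × 0.1 = 4.7
  Studio work 99.5 × 0.06 = 5.97
Sum = 68.97
68.97 is ≥ 68 and < 71 → D+

D+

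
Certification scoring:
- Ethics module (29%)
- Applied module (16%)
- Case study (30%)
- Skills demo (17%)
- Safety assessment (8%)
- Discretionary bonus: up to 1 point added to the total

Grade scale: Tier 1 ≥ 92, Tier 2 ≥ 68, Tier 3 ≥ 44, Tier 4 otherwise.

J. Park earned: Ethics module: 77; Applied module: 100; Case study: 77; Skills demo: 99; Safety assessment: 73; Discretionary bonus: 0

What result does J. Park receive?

Weighted total:
  Ethics module 77 × 0.29 = 22.33
  Applied module 100 × 0.16 = 16
  Case study 77 × 0.3 = 23.1
  Skills demo 99 × 0.17 = 16.83
  Safety assessment 73 × 0.08 = 5.84
Sum = 84.1
Discretionary bonus: 84.1 + 0 = 84.1
84.1 is ≥ 68 and < 92 → Tier 2

Tier 2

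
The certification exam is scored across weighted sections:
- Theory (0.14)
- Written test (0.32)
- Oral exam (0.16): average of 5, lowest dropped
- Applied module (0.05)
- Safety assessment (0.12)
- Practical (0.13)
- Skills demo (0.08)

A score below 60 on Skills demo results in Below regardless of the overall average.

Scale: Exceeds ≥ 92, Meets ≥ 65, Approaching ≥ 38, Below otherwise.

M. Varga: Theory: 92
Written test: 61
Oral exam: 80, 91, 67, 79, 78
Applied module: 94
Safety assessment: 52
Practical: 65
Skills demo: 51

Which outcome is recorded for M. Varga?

Oral exam: drop 67 → average of remaining 4 = 328/4 = 82
Skills demo score 51 < 60: minimum not met.
Weighted total:
  Theory 92 × 0.14 = 12.88
  Written test 61 × 0.32 = 19.52
  Oral exam 82 × 0.16 = 13.12
  Applied module 94 × 0.05 = 4.7
  Safety assessment 52 × 0.12 = 6.24
  Practical 65 × 0.13 = 8.45
  Skills demo 51 × 0.08 = 4.08
Sum = 68.99
Because the Skills demo minimum was not met, the result is Below.

Below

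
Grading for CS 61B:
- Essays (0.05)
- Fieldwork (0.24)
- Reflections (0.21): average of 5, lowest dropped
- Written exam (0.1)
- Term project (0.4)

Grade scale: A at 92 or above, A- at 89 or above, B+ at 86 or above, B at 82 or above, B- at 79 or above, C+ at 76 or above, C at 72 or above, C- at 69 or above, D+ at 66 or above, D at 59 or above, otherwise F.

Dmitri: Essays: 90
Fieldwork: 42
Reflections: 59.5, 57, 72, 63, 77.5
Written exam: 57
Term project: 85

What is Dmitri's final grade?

Reflections: drop 57 → average of remaining 4 = 272/4 = 68
Weighted total:
  Essays 90 × 0.05 = 4.5
  Fieldwork 42 × 0.24 = 10.08
  Reflections 68 × 0.21 = 14.28
  Written exam 57 × 0.1 = 5.7
  Term project 85 × 0.4 = 34
Sum = 68.56
68.56 is ≥ 66 and < 69 → D+

D+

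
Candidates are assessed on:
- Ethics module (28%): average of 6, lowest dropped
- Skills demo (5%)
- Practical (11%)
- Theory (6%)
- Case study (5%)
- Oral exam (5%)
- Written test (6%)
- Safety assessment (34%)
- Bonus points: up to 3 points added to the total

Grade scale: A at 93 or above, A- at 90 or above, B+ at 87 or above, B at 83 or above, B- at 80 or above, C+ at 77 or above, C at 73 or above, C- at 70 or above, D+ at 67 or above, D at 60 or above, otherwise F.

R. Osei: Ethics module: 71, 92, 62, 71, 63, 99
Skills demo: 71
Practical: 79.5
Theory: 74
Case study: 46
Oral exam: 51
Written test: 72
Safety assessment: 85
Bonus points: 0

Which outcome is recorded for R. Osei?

Ethics module: drop 62 → average of remaining 5 = 396/5 = 79.2
Weighted total:
  Ethics module 79.2 × 0.28 = 22.176
  Skills demo 71 × 0.05 = 3.55
  Practical 79.5 × 0.11 = 8.745
  Theory 74 × 0.06 = 4.44
  Case study 46 × 0.05 = 2.3
  Oral exam 51 × 0.05 = 2.55
  Written test 72 × 0.06 = 4.32
  Safety assessment 85 × 0.34 = 28.9
Sum = 76.981
Bonus points: 76.981 + 0 = 76.981
76.981 is ≥ 73 and < 77 → C

C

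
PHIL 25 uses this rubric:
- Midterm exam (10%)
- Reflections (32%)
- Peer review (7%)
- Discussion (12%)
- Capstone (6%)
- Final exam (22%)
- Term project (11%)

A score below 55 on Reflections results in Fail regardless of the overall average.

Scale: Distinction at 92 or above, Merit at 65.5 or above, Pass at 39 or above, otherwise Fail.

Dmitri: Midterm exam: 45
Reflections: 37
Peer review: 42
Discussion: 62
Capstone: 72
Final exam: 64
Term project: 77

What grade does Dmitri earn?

Reflections score 37 < 55: minimum not met.
Weighted total:
  Midterm exam 45 × 0.1 = 4.5
  Reflections 37 × 0.32 = 11.84
  Peer review 42 × 0.07 = 2.94
  Discussion 62 × 0.12 = 7.44
  Capstone 72 × 0.06 = 4.32
  Final exam 64 × 0.22 = 14.08
  Term project 77 × 0.11 = 8.47
Sum = 53.59
Because the Reflections minimum was not met, the result is Fail.

Fail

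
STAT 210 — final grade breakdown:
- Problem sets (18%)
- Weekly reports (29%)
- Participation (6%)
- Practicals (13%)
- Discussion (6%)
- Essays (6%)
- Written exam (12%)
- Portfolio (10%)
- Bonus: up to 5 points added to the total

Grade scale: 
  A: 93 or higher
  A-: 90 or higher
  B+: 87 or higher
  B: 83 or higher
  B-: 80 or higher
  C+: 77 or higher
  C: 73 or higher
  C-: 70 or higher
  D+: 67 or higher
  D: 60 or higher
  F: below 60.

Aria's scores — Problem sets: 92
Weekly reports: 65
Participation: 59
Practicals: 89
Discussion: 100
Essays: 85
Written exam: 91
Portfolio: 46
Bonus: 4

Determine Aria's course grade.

B-

Weighted total:
  Problem sets 92 × 0.18 = 16.56
  Weekly reports 65 × 0.29 = 18.85
  Participation 59 × 0.06 = 3.54
  Practicals 89 × 0.13 = 11.57
  Discussion 100 × 0.06 = 6
  Essays 85 × 0.06 = 5.1
  Written exam 91 × 0.12 = 10.92
  Portfolio 46 × 0.1 = 4.6
Sum = 77.14
Bonus: 77.14 + 4 = 81.14
81.14 is ≥ 80 and < 83 → B-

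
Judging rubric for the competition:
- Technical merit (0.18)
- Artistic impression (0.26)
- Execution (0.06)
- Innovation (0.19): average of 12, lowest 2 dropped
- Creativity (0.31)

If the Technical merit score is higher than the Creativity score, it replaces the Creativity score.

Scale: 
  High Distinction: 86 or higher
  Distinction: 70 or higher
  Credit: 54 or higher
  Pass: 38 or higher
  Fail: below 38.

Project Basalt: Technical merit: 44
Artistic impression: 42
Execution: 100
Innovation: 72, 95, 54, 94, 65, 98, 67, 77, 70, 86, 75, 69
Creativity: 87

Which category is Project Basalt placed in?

Innovation: drop 54, 65 → average of remaining 10 = 803/10 = 80.3
Technical merit (44) ≤ Creativity (87), so Creativity stays at 87.
Weighted total:
  Technical merit 44 × 0.18 = 7.92
  Artistic impression 42 × 0.26 = 10.92
  Execution 100 × 0.06 = 6
  Innovation 80.3 × 0.19 = 15.257
  Creativity 87 × 0.31 = 26.97
Sum = 67.067
67.067 is ≥ 54 and < 70 → Credit

Credit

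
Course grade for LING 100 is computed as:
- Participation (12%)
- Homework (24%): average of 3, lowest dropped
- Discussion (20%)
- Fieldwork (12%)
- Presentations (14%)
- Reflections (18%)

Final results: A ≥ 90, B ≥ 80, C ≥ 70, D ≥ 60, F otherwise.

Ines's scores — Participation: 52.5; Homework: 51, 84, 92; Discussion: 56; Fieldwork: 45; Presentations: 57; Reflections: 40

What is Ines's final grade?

F

Homework: drop 51 → average of remaining 2 = 176/2 = 88
Weighted total:
  Participation 52.5 × 0.12 = 6.3
  Homework 88 × 0.24 = 21.12
  Discussion 56 × 0.2 = 11.2
  Fieldwork 45 × 0.12 = 5.4
  Presentations 57 × 0.14 = 7.98
  Reflections 40 × 0.18 = 7.2
Sum = 59.2
59.2 < 60 → F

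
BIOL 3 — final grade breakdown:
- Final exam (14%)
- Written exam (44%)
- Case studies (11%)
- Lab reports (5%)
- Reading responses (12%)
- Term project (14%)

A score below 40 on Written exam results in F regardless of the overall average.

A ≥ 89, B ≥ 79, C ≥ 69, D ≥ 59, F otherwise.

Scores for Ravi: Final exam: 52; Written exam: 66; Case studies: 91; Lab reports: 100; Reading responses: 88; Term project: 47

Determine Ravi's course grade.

D

Written exam score 66 ≥ 40: minimum met.
Weighted total:
  Final exam 52 × 0.14 = 7.28
  Written exam 66 × 0.44 = 29.04
  Case studies 91 × 0.11 = 10.01
  Lab reports 100 × 0.05 = 5
  Reading responses 88 × 0.12 = 10.56
  Term project 47 × 0.14 = 6.58
Sum = 68.47
68.47 is ≥ 59 and < 69 → D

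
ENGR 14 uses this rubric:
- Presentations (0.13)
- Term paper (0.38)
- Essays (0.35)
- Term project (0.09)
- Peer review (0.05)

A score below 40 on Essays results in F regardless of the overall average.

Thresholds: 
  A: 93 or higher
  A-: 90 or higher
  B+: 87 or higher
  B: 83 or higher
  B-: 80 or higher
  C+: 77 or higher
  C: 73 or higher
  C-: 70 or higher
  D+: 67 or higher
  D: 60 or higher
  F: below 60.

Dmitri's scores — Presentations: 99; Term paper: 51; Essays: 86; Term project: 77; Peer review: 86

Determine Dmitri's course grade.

Essays score 86 ≥ 40: minimum met.
Weighted total:
  Presentations 99 × 0.13 = 12.87
  Term paper 51 × 0.38 = 19.38
  Essays 86 × 0.35 = 30.1
  Term project 77 × 0.09 = 6.93
  Peer review 86 × 0.05 = 4.3
Sum = 73.58
73.58 is ≥ 73 and < 77 → C

C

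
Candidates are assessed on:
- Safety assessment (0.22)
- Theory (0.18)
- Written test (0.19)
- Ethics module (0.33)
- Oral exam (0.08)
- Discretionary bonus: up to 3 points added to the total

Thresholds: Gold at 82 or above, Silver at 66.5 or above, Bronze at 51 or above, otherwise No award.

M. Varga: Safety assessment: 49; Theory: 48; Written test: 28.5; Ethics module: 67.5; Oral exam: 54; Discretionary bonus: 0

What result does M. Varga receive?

Bronze

Weighted total:
  Safety assessment 49 × 0.22 = 10.78
  Theory 48 × 0.18 = 8.64
  Written test 28.5 × 0.19 = 5.415
  Ethics module 67.5 × 0.33 = 22.275
  Oral exam 54 × 0.08 = 4.32
Sum = 51.43
Discretionary bonus: 51.43 + 0 = 51.43
51.43 is ≥ 51 and < 66.5 → Bronze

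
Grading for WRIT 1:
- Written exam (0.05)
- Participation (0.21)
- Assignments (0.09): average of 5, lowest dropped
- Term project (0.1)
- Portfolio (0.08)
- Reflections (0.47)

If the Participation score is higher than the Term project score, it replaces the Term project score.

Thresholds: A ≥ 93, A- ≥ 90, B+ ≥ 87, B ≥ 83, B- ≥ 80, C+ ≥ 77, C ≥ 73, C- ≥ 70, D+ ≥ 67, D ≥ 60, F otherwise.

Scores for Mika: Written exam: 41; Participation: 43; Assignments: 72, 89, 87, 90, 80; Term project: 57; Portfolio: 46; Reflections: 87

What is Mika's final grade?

Assignments: drop 72 → average of remaining 4 = 346/4 = 86.5
Participation (43) ≤ Term project (57), so Term project stays at 57.
Weighted total:
  Written exam 41 × 0.05 = 2.05
  Participation 43 × 0.21 = 9.03
  Assignments 86.5 × 0.09 = 7.785
  Term project 57 × 0.1 = 5.7
  Portfolio 46 × 0.08 = 3.68
  Reflections 87 × 0.47 = 40.89
Sum = 69.135
69.135 is ≥ 67 and < 70 → D+

D+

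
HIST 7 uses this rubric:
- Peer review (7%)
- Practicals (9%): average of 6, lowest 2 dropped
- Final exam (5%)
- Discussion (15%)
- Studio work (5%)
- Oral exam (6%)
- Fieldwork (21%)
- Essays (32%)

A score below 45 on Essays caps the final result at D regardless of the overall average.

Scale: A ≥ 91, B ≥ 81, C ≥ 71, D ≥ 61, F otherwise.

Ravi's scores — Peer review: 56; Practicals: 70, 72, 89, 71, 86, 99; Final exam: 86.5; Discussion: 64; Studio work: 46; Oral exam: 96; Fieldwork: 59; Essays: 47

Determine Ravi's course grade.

D

Practicals: drop 70, 71 → average of remaining 4 = 346/4 = 86.5
Essays score 47 ≥ 45: minimum met.
Weighted total:
  Peer review 56 × 0.07 = 3.92
  Practicals 86.5 × 0.09 = 7.785
  Final exam 86.5 × 0.05 = 4.325
  Discussion 64 × 0.15 = 9.6
  Studio work 46 × 0.05 = 2.3
  Oral exam 96 × 0.06 = 5.76
  Fieldwork 59 × 0.21 = 12.39
  Essays 47 × 0.32 = 15.04
Sum = 61.12
61.12 is ≥ 61 and < 71 → D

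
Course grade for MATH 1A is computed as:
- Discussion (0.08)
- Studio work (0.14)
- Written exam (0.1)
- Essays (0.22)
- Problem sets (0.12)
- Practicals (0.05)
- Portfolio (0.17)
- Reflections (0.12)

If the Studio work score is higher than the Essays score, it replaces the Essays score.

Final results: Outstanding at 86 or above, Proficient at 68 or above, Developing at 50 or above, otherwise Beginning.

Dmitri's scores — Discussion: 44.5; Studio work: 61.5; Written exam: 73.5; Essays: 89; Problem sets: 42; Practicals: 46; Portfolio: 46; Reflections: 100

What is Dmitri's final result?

Studio work (61.5) ≤ Essays (89), so Essays stays at 89.
Weighted total:
  Discussion 44.5 × 0.08 = 3.56
  Studio work 61.5 × 0.14 = 8.61
  Written exam 73.5 × 0.1 = 7.35
  Essays 89 × 0.22 = 19.58
  Problem sets 42 × 0.12 = 5.04
  Practicals 46 × 0.05 = 2.3
  Portfolio 46 × 0.17 = 7.82
  Reflections 100 × 0.12 = 12
Sum = 66.26
66.26 is ≥ 50 and < 68 → Developing

Developing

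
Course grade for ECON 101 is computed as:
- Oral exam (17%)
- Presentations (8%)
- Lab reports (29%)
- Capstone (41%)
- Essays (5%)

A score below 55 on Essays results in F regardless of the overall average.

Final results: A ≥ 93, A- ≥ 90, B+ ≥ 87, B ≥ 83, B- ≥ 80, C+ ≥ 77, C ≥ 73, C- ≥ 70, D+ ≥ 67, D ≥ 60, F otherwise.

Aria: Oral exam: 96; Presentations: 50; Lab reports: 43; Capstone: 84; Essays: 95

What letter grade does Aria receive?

C-

Essays score 95 ≥ 55: minimum met.
Weighted total:
  Oral exam 96 × 0.17 = 16.32
  Presentations 50 × 0.08 = 4
  Lab reports 43 × 0.29 = 12.47
  Capstone 84 × 0.41 = 34.44
  Essays 95 × 0.05 = 4.75
Sum = 71.98
71.98 is ≥ 70 and < 73 → C-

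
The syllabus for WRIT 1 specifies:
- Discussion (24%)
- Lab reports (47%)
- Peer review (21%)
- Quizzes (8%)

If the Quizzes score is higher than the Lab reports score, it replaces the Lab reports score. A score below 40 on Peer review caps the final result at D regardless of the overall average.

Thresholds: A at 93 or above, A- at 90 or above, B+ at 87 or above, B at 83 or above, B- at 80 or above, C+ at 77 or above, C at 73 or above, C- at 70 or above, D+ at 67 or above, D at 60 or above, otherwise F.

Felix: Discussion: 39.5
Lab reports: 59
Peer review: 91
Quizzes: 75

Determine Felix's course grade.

D+

Quizzes (75) > Lab reports (59), so Lab reports counts as 75.
Peer review score 91 ≥ 40: minimum met.
Weighted total:
  Discussion 39.5 × 0.24 = 9.48
  Lab reports 75 × 0.47 = 35.25
  Peer review 91 × 0.21 = 19.11
  Quizzes 75 × 0.08 = 6
Sum = 69.84
69.84 is ≥ 67 and < 70 → D+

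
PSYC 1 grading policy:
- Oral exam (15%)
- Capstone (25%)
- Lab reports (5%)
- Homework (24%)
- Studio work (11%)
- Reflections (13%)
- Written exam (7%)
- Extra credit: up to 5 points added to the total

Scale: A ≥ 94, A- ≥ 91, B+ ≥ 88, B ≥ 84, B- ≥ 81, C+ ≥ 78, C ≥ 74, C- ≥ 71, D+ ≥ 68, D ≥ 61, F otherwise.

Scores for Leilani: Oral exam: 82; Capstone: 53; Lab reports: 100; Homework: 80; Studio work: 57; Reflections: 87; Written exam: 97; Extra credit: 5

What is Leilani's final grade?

C+

Weighted total:
  Oral exam 82 × 0.15 = 12.3
  Capstone 53 × 0.25 = 13.25
  Lab reports 100 × 0.05 = 5
  Homework 80 × 0.24 = 19.2
  Studio work 57 × 0.11 = 6.27
  Reflections 87 × 0.13 = 11.31
  Written exam 97 × 0.07 = 6.79
Sum = 74.12
Extra credit: 74.12 + 5 = 79.12
79.12 is ≥ 78 and < 81 → C+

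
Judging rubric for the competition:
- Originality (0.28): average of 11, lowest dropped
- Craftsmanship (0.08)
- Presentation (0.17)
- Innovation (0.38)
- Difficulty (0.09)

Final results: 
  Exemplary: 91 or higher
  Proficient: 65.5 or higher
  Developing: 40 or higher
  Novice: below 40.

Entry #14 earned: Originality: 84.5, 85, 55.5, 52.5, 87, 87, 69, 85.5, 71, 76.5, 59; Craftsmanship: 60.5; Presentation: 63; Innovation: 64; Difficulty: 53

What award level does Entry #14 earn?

Originality: drop 52.5 → average of remaining 10 = 760/10 = 76
Weighted total:
  Originality 76 × 0.28 = 21.28
  Craftsmanship 60.5 × 0.08 = 4.84
  Presentation 63 × 0.17 = 10.71
  Innovation 64 × 0.38 = 24.32
  Difficulty 53 × 0.09 = 4.77
Sum = 65.92
65.92 is ≥ 65.5 and < 91 → Proficient

Proficient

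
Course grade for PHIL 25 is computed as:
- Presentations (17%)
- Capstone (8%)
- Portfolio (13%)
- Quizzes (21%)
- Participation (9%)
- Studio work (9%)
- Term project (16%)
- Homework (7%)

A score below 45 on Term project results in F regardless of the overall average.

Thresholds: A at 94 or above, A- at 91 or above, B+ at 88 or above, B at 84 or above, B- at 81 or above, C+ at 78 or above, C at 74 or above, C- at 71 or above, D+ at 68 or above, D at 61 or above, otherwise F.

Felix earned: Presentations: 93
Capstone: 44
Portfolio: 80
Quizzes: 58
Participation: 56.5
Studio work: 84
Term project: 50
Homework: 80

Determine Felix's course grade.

D+

Term project score 50 ≥ 45: minimum met.
Weighted total:
  Presentations 93 × 0.17 = 15.81
  Capstone 44 × 0.08 = 3.52
  Portfolio 80 × 0.13 = 10.4
  Quizzes 58 × 0.21 = 12.18
  Participation 56.5 × 0.09 = 5.085
  Studio work 84 × 0.09 = 7.56
  Term project 50 × 0.16 = 8
  Homework 80 × 0.07 = 5.6
Sum = 68.155
68.155 is ≥ 68 and < 71 → D+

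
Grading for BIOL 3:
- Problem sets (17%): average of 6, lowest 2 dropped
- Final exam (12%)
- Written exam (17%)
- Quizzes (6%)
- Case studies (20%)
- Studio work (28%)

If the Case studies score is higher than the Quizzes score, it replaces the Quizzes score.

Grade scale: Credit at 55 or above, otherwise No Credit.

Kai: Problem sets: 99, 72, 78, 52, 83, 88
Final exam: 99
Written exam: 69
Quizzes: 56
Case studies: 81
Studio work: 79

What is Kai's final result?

Credit

Problem sets: drop 52, 72 → average of remaining 4 = 348/4 = 87
Case studies (81) > Quizzes (56), so Quizzes counts as 81.
Weighted total:
  Problem sets 87 × 0.17 = 14.79
  Final exam 99 × 0.12 = 11.88
  Written exam 69 × 0.17 = 11.73
  Quizzes 81 × 0.06 = 4.86
  Case studies 81 × 0.2 = 16.2
  Studio work 79 × 0.28 = 22.12
Sum = 81.58
81.58 ≥ 55 → Credit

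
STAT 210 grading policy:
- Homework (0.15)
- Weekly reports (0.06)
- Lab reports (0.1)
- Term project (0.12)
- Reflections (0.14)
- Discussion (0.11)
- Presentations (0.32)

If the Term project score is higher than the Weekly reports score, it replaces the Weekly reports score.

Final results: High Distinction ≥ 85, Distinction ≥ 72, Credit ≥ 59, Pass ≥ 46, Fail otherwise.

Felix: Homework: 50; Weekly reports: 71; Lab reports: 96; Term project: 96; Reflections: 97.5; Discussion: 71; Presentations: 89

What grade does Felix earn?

Distinction

Term project (96) > Weekly reports (71), so Weekly reports counts as 96.
Weighted total:
  Homework 50 × 0.15 = 7.5
  Weekly reports 96 × 0.06 = 5.76
  Lab reports 96 × 0.1 = 9.6
  Term project 96 × 0.12 = 11.52
  Reflections 97.5 × 0.14 = 13.65
  Discussion 71 × 0.11 = 7.81
  Presentations 89 × 0.32 = 28.48
Sum = 84.32
84.32 is ≥ 72 and < 85 → Distinction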